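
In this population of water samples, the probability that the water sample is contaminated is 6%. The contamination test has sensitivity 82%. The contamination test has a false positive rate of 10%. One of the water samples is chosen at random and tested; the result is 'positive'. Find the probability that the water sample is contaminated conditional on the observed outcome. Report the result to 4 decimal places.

P(H | E) ≈ 0.3436

Write H for 'the water sample is contaminated'. Prior odds H:¬H = 0.06/0.94 = 0.063830. For the 'positive' outcome, the likelihood ratio is 0.82/0.1 = 8.2000.
Posterior odds = 0.063830 × 8.2000 = 0.52340, so P(H|E) = 0.52340/(1+0.52340) = 0.3436.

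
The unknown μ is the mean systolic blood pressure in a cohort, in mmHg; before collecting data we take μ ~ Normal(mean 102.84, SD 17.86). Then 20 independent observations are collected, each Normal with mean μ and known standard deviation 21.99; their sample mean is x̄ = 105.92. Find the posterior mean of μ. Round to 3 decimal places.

Posterior mean ≈ 105.703

With known σ, the Normal prior is conjugate. Weight on the data is w = (n/σ²)/(n/σ² + 1/τ₀²) = 0.0413599/(0.0413599+0.00313500) = 0.92954.
Posterior mean = w·x̄ + (1−w)·μ₀ = 0.92954·105.92 + 0.070457·102.84 = 105.703.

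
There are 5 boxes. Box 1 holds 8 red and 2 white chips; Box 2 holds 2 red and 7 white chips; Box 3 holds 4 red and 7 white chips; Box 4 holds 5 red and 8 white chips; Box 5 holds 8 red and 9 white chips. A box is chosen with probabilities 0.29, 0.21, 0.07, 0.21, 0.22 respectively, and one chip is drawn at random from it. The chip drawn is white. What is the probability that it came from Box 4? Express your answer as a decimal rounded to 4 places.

Tabulate prior·likelihood by source: [1] prior 0.29, lik 0.2, product 0.05800; [2] prior 0.21, lik 0.7778, product 0.1633; [3] prior 0.07, lik 0.6364, product 0.04455; [4] prior 0.21, lik 0.6154, product 0.1292; [5] prior 0.22, lik 0.5294, product 0.1165.
Normalizing constant = 0.51158; the posterior for Box 4 is its product over the sum, 0.1292/0.51158 = 0.2526.

Posterior probability ≈ 0.2526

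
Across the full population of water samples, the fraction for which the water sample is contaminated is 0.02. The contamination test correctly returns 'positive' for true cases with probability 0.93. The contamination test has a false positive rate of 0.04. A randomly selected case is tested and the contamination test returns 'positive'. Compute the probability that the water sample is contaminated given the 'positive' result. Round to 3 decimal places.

Write H for 'the water sample is contaminated'. Prior odds H:¬H = 0.02/0.98 = 0.020408. For the 'positive' outcome, the likelihood ratio is 0.93/0.04 = 23.250.
Posterior odds = 0.020408 × 23.250 = 0.47449, so P(H|E) = 0.47449/(1+0.47449) = 0.322.

P(H | E) ≈ 0.322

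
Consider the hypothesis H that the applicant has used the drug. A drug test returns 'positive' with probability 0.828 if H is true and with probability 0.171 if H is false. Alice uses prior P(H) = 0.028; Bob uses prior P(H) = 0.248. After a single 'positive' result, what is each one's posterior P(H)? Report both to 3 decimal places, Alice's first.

Alice: 0.122; Bob: 0.615

The likelihood ratio for a 'positive' result is 0.828/0.171 = 4.8421.
Alice: prior odds 0.028/0.972 = 0.028807; posterior odds 0.13948; posterior probability 0.122.
Bob: prior odds 0.248/0.752 = 0.32979; posterior odds 1.5969; posterior probability 0.615.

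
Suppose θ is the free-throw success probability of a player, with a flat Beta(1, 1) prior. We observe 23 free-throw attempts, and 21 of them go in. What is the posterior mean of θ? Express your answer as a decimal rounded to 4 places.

Posterior mean ≈ 0.8800

The binomial likelihood is conjugate to the Beta prior: with 21 successes and 2 failures, the posterior is Beta(1+21, 1+2) = Beta(22, 3).
E[θ | data] = 22/(22+3) = 0.8800.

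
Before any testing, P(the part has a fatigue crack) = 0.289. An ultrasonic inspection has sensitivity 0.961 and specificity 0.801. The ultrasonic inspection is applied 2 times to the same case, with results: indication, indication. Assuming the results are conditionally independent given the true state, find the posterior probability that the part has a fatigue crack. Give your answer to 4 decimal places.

With H the event that the part has a fatigue crack, the joint likelihood of the observed sequence is P(data|H) = 0.961·0.961 = 0.92352 and P(data|¬H) = 0.199·0.199 = 0.039601.
Bayes: P(H|data) = 0.289·0.92352 / (0.289·0.92352 + 0.711·0.039601) = 0.26690/0.29505 = 0.9046.

Posterior P(H) ≈ 0.9046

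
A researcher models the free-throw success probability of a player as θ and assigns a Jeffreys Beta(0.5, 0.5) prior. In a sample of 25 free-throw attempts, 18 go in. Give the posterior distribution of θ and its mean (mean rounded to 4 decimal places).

The binomial likelihood is conjugate to the Beta prior: with 18 successes and 7 failures, the posterior is Beta(0.5+18, 0.5+7) = Beta(18.5, 7.5).
E[θ | data] = 18.5/(18.5+7.5) = 0.7115.

Posterior: Beta(18.5, 7.5); mean ≈ 0.7115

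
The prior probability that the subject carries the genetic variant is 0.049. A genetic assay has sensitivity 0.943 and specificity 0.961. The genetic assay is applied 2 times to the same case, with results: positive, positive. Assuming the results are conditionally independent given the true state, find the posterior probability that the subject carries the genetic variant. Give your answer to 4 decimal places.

With H the event that the subject carries the genetic variant, the joint likelihood of the observed sequence is P(data|H) = 0.943·0.943 = 0.88925 and P(data|¬H) = 0.039·0.039 = 0.0015210.
Bayes: P(H|data) = 0.049·0.88925 / (0.049·0.88925 + 0.951·0.0015210) = 0.043573/0.045020 = 0.9679.

Posterior P(H) ≈ 0.9679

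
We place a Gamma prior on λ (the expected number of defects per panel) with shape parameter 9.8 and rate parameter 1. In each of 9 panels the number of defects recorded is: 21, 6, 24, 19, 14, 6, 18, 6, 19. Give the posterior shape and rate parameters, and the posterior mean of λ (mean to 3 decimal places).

The Poisson likelihood adds the total count to the shape and the number of exposure periods to the rate. Here ∑xᵢ = 133 and n = 9, so shape 9.8→142.8 and rate 1→10.
Posterior mean = shape/rate = 142.8/10 = 14.280.

Posterior: Gamma(shape=142.8, rate=10); mean ≈ 14.280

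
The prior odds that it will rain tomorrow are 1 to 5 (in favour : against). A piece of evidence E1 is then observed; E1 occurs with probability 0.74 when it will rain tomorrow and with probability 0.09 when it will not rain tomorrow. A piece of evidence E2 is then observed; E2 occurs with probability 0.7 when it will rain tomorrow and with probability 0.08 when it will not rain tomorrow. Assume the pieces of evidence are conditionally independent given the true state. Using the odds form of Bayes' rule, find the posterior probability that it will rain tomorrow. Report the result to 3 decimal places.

Posterior probability ≈ 0.935

Prior odds = 1/5 = 0.20000. In log-odds, ln(0.20000) = -1.6094.
Add log likelihood ratios: ln(8.2222) + ln(8.7500) = 4.2759.
Posterior log-odds = 2.6665, so posterior odds = exp(2.6665) = 14.389. Converting, P(H|E) = 14.389/15.389 = 0.935.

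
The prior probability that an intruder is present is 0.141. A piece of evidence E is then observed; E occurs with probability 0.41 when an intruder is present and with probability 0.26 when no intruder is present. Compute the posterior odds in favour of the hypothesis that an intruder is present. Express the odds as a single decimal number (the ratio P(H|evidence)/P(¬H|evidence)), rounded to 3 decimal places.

Prior odds = 0.141/(1−0.141) = 0.16414.
Likelihood ratio for E = 0.41/0.26 = 1.5769.
Posterior odds = prior odds × LR = 0.25884.

Posterior odds ≈ 0.259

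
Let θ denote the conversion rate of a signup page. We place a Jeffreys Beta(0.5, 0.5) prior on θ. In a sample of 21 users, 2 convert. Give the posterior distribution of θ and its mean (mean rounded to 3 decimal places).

Posterior: Beta(2.5, 19.5); mean ≈ 0.114

The binomial likelihood is conjugate to the Beta prior: with 2 successes and 19 failures, the posterior is Beta(0.5+2, 0.5+19) = Beta(2.5, 19.5).
E[θ | data] = 2.5/(2.5+19.5) = 0.114.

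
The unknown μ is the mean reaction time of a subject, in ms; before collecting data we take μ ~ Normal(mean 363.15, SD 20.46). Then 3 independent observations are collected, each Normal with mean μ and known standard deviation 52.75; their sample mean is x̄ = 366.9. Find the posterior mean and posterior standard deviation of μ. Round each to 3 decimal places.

With known σ, the Normal prior is conjugate. Weight on the data is w = (n/σ²)/(n/σ² + 1/τ₀²) = 0.00107814/(0.00107814+0.00238885) = 0.31097.
Posterior mean = w·x̄ + (1−w)·μ₀ = 0.31097·366.9 + 0.68903·363.15 = 364.316. Posterior variance = 1/(0.00107814+0.00238885) = 288.434, so SD = 16.983.

Posterior mean ≈ 364.316; posterior SD ≈ 16.983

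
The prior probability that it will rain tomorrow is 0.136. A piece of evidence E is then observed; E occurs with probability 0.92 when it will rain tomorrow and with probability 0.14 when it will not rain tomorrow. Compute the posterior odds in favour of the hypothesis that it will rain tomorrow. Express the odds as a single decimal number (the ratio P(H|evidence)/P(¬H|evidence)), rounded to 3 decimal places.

Posterior odds ≈ 1.034

Prior odds = 0.136/(1−0.136) = 0.15741.
Likelihood ratio for E = 0.92/0.14 = 6.5714.
Posterior odds = prior odds × LR = 1.0344.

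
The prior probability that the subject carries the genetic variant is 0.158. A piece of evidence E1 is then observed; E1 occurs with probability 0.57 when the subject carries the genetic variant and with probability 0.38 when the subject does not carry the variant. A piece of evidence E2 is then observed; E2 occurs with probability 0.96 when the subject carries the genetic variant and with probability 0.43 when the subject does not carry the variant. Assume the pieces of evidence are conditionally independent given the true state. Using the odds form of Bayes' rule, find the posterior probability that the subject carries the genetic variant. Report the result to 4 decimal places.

Posterior probability ≈ 0.3859

Prior odds = 0.158/(1−0.158) = 0.18765.
Likelihood ratio for E1 = 0.57/0.38 = 1.5000.
Likelihood ratio for E2 = 0.96/0.43 = 2.2326.
Posterior odds = prior odds × LR₁ × LR₂ = 0.62840.
Posterior probability = odds/(1+odds) = 0.62840/1.6284 = 0.3859.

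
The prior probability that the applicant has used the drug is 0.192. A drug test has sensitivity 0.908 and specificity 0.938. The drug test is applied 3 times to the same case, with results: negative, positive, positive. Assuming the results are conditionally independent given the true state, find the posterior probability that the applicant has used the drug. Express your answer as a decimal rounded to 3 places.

With H the event that the applicant has used the drug, the joint likelihood of the observed sequence is P(data|H) = 0.092·0.908·0.908 = 0.075851 and P(data|¬H) = 0.938·0.062·0.062 = 0.0036057.
Bayes: P(H|data) = 0.192·0.075851 / (0.192·0.075851 + 0.808·0.0036057) = 0.014563/0.017477 = 0.8333.

Posterior P(H) ≈ 0.833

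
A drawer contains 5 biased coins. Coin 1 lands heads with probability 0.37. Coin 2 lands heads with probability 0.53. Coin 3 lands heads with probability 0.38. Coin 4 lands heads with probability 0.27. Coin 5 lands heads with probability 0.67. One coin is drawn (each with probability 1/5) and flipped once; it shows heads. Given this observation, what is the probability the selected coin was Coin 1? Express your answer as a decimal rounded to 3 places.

P(heads|C1) = 0.37; P(heads|C2) = 0.53; P(heads|C3) = 0.38; P(heads|C4) = 0.27; P(heads|C5) = 0.67.
Prior × likelihood for each source: 0.2·0.37=0.07400, 0.2·0.53=0.1060, 0.2·0.38=0.07600, 0.2·0.27=0.05400, 0.2·0.67=0.1340. Summing gives P(heads) = 0.44400.
P(Coin 1 | heads) = 0.07400 / 0.44400 = 0.167.

Posterior probability ≈ 0.167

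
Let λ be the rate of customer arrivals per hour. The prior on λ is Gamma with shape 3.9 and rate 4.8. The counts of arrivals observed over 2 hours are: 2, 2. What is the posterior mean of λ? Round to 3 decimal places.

The Poisson likelihood adds the total count to the shape and the number of exposure periods to the rate. Here ∑xᵢ = 4 and n = 2, so shape 3.9→7.9 and rate 4.8→6.8.
E[λ | data] = 7.9/6.8 = 1.162.

Posterior mean ≈ 1.162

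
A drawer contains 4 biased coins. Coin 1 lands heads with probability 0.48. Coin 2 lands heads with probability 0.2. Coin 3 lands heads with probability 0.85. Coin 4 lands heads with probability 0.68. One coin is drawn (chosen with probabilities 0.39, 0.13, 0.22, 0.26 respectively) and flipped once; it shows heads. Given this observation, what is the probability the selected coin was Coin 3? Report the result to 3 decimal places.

Tabulate prior·likelihood by source: [1] prior 0.39, lik 0.48, product 0.1872; [2] prior 0.13, lik 0.2, product 0.02600; [3] prior 0.22, lik 0.85, product 0.1870; [4] prior 0.26, lik 0.68, product 0.1768.
Normalizing constant = 0.57700; the posterior for Coin 3 is its product over the sum, 0.1870/0.57700 = 0.324.

Posterior probability ≈ 0.324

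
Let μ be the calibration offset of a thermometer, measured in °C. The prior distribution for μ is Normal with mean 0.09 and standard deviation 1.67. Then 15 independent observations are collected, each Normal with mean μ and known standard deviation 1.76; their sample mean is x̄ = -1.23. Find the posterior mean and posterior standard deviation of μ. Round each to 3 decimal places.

Prior precision 1/τ₀² = 1/1.67² = 0.358564; data precision n/σ² = 15/1.76² = 4.84246.
Posterior precision = 0.358564 + 4.84246 = 5.20102, giving posterior SD = 1/√5.20102 = 0.438.
Posterior mean = (0.358564·0.09 + 4.84246·-1.23) / 5.20102 = -1.139.

Posterior mean ≈ -1.139; posterior SD ≈ 0.438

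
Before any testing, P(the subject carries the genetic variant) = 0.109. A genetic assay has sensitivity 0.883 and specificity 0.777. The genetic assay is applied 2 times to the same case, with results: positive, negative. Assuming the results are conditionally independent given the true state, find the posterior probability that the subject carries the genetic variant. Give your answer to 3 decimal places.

With H the event that the subject carries the genetic variant, the joint likelihood of the observed sequence is P(data|H) = 0.883·0.117 = 0.10331 and P(data|¬H) = 0.223·0.777 = 0.17327.
Bayes: P(H|data) = 0.109·0.10331 / (0.109·0.10331 + 0.891·0.17327) = 0.011261/0.16565 = 0.0680.

Posterior P(H) ≈ 0.068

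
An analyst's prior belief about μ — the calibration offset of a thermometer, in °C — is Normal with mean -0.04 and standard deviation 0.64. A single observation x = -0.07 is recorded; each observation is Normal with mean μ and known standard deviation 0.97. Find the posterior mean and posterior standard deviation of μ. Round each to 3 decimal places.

Posterior mean ≈ -0.049; posterior SD ≈ 0.534

Prior precision 1/τ₀² = 1/0.64² = 2.44141; data precision n/σ² = 1/0.97² = 1.06281.
Posterior precision = 2.44141 + 1.06281 = 3.50422, giving posterior SD = 1/√3.50422 = 0.534.
Posterior mean = (2.44141·-0.04 + 1.06281·-0.07) / 3.50422 = -0.049.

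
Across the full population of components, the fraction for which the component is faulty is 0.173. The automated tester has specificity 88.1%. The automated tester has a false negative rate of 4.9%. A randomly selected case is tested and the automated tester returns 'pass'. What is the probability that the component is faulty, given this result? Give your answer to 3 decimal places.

P(H | E) ≈ 0.012

Let H be the event that the component is faulty. P(H) = 0.173, so P(¬H) = 0.827. With E the 'pass' result, P(E|H) = 0.049 and P(E|¬H) = 0.881.
P(E) = 0.049·0.173 + 0.881·0.827 = 0.0084770 + 0.72859 = 0.73706.
By Bayes' theorem, P(H|E) = 0.0084770 / 0.73706 = 0.012.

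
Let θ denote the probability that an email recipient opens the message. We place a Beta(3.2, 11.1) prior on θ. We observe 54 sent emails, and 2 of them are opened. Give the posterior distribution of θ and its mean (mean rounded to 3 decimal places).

Posterior: Beta(5.2, 63.1); mean ≈ 0.076

The binomial likelihood is conjugate to the Beta prior: with 2 successes and 52 failures, the posterior is Beta(3.2+2, 11.1+52) = Beta(5.2, 63.1).
Posterior mean = α/(α+β) = 5.2/68.3 = 0.076.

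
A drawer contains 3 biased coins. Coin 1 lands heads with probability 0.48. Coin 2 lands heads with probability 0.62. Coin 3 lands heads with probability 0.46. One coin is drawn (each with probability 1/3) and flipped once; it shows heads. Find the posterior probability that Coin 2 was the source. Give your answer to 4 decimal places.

Posterior probability ≈ 0.3974

Tabulate prior·likelihood by source: [1] prior 0.333333, lik 0.48, product 0.1600; [2] prior 0.333333, lik 0.62, product 0.2067; [3] prior 0.333333, lik 0.46, product 0.1533.
Normalizing constant = 0.52000; the posterior for Coin 2 is its product over the sum, 0.2067/0.52000 = 0.3974.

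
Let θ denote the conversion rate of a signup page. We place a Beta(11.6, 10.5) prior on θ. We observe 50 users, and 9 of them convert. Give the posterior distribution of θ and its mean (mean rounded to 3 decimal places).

Posterior: Beta(20.6, 51.5); mean ≈ 0.286

The binomial likelihood is conjugate to the Beta prior: with 9 successes and 41 failures, the posterior is Beta(11.6+9, 10.5+41) = Beta(20.6, 51.5).
Posterior mean = α/(α+β) = 20.6/72.1 = 0.286.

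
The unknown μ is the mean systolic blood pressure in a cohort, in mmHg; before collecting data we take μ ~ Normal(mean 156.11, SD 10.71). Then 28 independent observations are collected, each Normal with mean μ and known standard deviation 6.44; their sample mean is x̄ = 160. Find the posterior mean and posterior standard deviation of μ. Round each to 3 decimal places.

Prior precision 1/τ₀² = 1/10.71² = 0.00871808; data precision n/σ² = 28/6.44² = 0.675128.
Posterior precision = 0.00871808 + 0.675128 = 0.683846, giving posterior SD = 1/√0.683846 = 1.209.
Posterior mean = (0.00871808·156.11 + 0.675128·160) / 0.683846 = 159.950.

Posterior mean ≈ 159.950; posterior SD ≈ 1.209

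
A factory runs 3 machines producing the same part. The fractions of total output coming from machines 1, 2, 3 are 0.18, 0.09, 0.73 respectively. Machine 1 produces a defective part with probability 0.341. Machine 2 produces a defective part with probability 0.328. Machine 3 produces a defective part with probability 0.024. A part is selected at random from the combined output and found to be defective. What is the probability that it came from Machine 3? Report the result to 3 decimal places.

Posterior probability ≈ 0.162

Tabulate prior·likelihood by source: [1] prior 0.18, lik 0.341, product 0.06138; [2] prior 0.09, lik 0.328, product 0.02952; [3] prior 0.73, lik 0.024, product 0.01752.
Normalizing constant = 0.10842; the posterior for Machine 3 is its product over the sum, 0.01752/0.10842 = 0.162.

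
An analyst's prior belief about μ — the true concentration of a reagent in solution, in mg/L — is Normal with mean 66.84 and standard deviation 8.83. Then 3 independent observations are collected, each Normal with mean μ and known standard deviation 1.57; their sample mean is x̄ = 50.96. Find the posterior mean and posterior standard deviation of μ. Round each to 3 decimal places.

Posterior mean ≈ 51.126; posterior SD ≈ 0.902

With known σ, the Normal prior is conjugate. Weight on the data is w = (n/σ²)/(n/σ² + 1/τ₀²) = 1.21709/(1.21709+0.0128256) = 0.98957.
Posterior mean = w·x̄ + (1−w)·μ₀ = 0.98957·50.96 + 0.010428·66.84 = 51.126. Posterior variance = 1/(1.21709+0.0128256) = 0.813065, so SD = 0.902.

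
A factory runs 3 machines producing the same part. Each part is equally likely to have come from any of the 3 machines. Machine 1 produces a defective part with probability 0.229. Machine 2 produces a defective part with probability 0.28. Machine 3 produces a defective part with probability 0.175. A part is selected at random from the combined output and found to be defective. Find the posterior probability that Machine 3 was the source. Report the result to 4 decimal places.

Tabulate prior·likelihood by source: [1] prior 0.333333, lik 0.229, product 0.07633; [2] prior 0.333333, lik 0.28, product 0.09333; [3] prior 0.333333, lik 0.175, product 0.05833.
Normalizing constant = 0.22800; the posterior for Machine 3 is its product over the sum, 0.05833/0.22800 = 0.2558.

Posterior probability ≈ 0.2558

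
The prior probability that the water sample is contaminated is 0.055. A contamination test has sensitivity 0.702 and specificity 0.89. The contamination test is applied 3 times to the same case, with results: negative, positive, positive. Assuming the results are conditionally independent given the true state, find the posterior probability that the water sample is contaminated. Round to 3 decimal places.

Posterior P(H) ≈ 0.442

With H the event that the water sample is contaminated, the joint likelihood of the observed sequence is P(data|H) = 0.298·0.702·0.702 = 0.14686 and P(data|¬H) = 0.89·0.11·0.11 = 0.010769.
Bayes: P(H|data) = 0.055·0.14686 / (0.055·0.14686 + 0.945·0.010769) = 0.0080771/0.018254 = 0.4425.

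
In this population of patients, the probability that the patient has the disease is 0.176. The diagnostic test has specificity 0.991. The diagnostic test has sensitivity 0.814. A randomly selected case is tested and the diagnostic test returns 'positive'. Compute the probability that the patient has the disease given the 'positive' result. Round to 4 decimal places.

Write H for 'the patient has the disease'. Prior odds H:¬H = 0.176/0.824 = 0.21359. For the 'positive' outcome, the likelihood ratio is 0.814/0.009 = 90.444.
Posterior odds = 0.21359 × 90.444 = 19.318, so P(H|E) = 19.318/(1+19.318) = 0.9508.

P(H | E) ≈ 0.9508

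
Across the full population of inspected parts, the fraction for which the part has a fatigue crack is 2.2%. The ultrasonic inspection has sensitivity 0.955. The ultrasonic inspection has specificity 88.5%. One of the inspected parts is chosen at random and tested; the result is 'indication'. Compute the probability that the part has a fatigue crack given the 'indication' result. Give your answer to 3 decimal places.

P(H | E) ≈ 0.157

Let H be the event that the part has a fatigue crack. P(H) = 0.022, so P(¬H) = 0.978. With E the 'indication' result, P(E|H) = 0.955 and P(E|¬H) = 0.115.
P(E) = 0.955·0.022 + 0.115·0.978 = 0.021010 + 0.11247 = 0.13348.
By Bayes' theorem, P(H|E) = 0.021010 / 0.13348 = 0.157.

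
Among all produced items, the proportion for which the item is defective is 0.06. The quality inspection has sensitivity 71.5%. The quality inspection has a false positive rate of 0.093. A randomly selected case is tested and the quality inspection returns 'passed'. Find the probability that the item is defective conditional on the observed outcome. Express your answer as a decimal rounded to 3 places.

Write H for 'the item is defective'. Prior odds H:¬H = 0.06/0.94 = 0.063830. For the 'passed' outcome, the likelihood ratio is 0.285/0.907 = 0.31422.
Posterior odds = 0.063830 × 0.31422 = 0.020057, so P(H|E) = 0.020057/(1+0.020057) = 0.020.

P(H | E) ≈ 0.020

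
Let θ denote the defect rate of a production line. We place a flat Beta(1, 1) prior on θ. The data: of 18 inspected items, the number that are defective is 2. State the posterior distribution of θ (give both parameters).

The binomial likelihood is conjugate to the Beta prior: with 2 successes and 16 failures, the posterior is Beta(1+2, 1+16) = Beta(3, 17).

Posterior: Beta(3, 17)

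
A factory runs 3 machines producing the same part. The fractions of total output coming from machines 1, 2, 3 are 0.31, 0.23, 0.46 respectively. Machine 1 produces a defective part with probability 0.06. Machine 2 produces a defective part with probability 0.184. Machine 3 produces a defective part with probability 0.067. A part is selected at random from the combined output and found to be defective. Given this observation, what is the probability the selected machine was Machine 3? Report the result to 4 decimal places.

Posterior probability ≈ 0.3359

P(defective|M1) = 0.06; P(defective|M2) = 0.184; P(defective|M3) = 0.067.
Prior × likelihood for each source: 0.31·0.06=0.01860, 0.23·0.184=0.04232, 0.46·0.067=0.03082. Summing gives P(defective) = 0.091740.
P(Machine 3 | defective) = 0.03082 / 0.091740 = 0.3359.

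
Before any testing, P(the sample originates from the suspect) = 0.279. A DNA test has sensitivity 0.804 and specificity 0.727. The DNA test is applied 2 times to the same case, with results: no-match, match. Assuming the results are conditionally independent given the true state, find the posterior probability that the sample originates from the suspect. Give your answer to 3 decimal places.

With H the event that the sample originates from the suspect, the joint likelihood of the observed sequence is P(data|H) = 0.196·0.804 = 0.15758 and P(data|¬H) = 0.727·0.273 = 0.19847.
Bayes: P(H|data) = 0.279·0.15758 / (0.279·0.15758 + 0.721·0.19847) = 0.043966/0.18706 = 0.2350.

Posterior P(H) ≈ 0.235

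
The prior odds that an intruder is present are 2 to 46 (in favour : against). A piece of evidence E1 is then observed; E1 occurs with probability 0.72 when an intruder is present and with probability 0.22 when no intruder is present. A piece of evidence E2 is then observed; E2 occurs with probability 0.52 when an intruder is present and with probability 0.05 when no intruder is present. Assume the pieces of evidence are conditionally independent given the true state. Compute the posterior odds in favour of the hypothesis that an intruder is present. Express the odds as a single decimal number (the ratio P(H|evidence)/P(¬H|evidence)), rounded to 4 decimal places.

Posterior odds ≈ 1.4798

Prior odds = 2/46 = 0.043478. In log-odds, ln(0.043478) = -3.1355.
Add log likelihood ratios: ln(3.2727) + ln(10.400) = 3.5274.
Posterior log-odds = 0.39194, so posterior odds = exp(0.39194) = 1.4798.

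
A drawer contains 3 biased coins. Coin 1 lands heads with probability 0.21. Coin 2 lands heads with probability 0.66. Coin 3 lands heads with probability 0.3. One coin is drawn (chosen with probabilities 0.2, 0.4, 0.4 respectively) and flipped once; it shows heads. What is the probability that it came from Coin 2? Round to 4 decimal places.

Tabulate prior·likelihood by source: [1] prior 0.2, lik 0.21, product 0.04200; [2] prior 0.4, lik 0.66, product 0.2640; [3] prior 0.4, lik 0.3, product 0.1200.
Normalizing constant = 0.42600; the posterior for Coin 2 is its product over the sum, 0.2640/0.42600 = 0.6197.

Posterior probability ≈ 0.6197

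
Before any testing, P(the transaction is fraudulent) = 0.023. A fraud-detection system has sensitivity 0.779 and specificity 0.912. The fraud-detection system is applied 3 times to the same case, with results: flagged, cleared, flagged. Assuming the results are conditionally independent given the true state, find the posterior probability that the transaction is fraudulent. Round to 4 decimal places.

Posterior P(H) ≈ 0.3089

With H the event that the transaction is fraudulent, the joint likelihood of the observed sequence is P(data|H) = 0.779·0.221·0.779 = 0.13411 and P(data|¬H) = 0.088·0.912·0.088 = 0.0070625.
Bayes: P(H|data) = 0.023·0.13411 / (0.023·0.13411 + 0.977·0.0070625) = 0.0030846/0.0099847 = 0.3089.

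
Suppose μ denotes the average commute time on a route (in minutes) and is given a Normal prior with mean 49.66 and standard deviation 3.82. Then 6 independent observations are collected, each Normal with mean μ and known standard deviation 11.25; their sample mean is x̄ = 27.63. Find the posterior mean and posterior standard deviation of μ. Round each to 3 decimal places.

With known σ, the Normal prior is conjugate. Weight on the data is w = (n/σ²)/(n/σ² + 1/τ₀²) = 0.0474074/(0.0474074+0.0685288) = 0.40891.
Posterior mean = w·x̄ + (1−w)·μ₀ = 0.40891·27.63 + 0.59109·49.66 = 40.652. Posterior variance = 1/(0.0474074+0.0685288) = 8.62543, so SD = 2.937.

Posterior mean ≈ 40.652; posterior SD ≈ 2.937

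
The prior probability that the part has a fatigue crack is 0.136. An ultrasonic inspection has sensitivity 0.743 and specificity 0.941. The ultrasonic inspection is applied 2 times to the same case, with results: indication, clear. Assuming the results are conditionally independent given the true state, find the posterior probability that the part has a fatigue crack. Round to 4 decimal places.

Posterior P(H) ≈ 0.3512

Let H be the event that the part has a fatigue crack; start with P(H) = 0.136. P('indication'|H) = 0.743, P('indication'|¬H) = 0.059.
Update on result 1 ('indication'): P(H) ← 0.743·0.1360 / (0.743·0.1360 + 0.059·0.8640) = 0.10105/0.15202 = 0.6647.
Update on result 2 ('clear'): P(H) ← 0.257·0.6647 / (0.257·0.6647 + 0.941·0.3353) = 0.17082/0.48636 = 0.3512.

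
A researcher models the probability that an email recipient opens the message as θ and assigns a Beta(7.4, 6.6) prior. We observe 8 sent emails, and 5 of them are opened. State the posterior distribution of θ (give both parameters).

Posterior: Beta(12.4, 9.6)

The binomial likelihood is conjugate to the Beta prior: with 5 successes and 3 failures, the posterior is Beta(7.4+5, 6.6+3) = Beta(12.4, 9.6).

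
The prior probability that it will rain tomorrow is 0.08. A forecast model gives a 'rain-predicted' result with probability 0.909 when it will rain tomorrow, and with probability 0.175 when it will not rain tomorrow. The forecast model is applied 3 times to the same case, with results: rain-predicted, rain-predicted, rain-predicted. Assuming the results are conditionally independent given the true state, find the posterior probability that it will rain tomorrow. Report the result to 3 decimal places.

Posterior P(H) ≈ 0.924

Let H be the event that it will rain tomorrow; start with P(H) = 0.08. P('rain-predicted'|H) = 0.909, P('rain-predicted'|¬H) = 0.175.
Update on result 1 ('rain-predicted'): P(H) ← 0.909·0.0800 / (0.909·0.0800 + 0.175·0.9200) = 0.072720/0.23372 = 0.3111.
Update on result 2 ('rain-predicted'): P(H) ← 0.909·0.3111 / (0.909·0.3111 + 0.175·0.6889) = 0.28283/0.40338 = 0.7011.
Update on result 3 ('rain-predicted'): P(H) ← 0.909·0.7011 / (0.909·0.7011 + 0.175·0.2989) = 0.63734/0.68964 = 0.9242.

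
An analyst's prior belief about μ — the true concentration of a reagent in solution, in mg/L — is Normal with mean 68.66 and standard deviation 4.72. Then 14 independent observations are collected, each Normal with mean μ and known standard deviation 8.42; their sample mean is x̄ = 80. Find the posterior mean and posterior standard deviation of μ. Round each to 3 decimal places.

Prior precision 1/τ₀² = 1/4.72² = 0.0448865; data precision n/σ² = 14/8.42² = 0.197471.
Posterior precision = 0.0448865 + 0.197471 = 0.242358, giving posterior SD = 1/√0.242358 = 2.031.
Posterior mean = (0.0448865·68.66 + 0.197471·80) / 0.242358 = 77.900.

Posterior mean ≈ 77.900; posterior SD ≈ 2.031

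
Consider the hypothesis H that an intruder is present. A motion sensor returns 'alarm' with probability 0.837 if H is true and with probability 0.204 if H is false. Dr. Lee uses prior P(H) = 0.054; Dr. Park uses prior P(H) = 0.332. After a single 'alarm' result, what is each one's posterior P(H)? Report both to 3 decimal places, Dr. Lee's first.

The likelihood ratio for an 'alarm' result is 0.837/0.204 = 4.1029.
Dr. Lee: prior odds 0.054/0.946 = 0.057082; posterior odds 0.23421; posterior probability 0.190.
Dr. Park: prior odds 0.332/0.668 = 0.49701; posterior odds 2.0392; posterior probability 0.671.

Dr. Lee: 0.190; Dr. Park: 0.671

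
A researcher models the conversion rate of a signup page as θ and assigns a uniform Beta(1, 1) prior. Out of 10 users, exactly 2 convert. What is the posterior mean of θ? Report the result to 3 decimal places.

The binomial likelihood is conjugate to the Beta prior: with 2 successes and 8 failures, the posterior is Beta(1+2, 1+8) = Beta(3, 9).
Posterior mean = α/(α+β) = 3/12 = 0.250.

Posterior mean ≈ 0.250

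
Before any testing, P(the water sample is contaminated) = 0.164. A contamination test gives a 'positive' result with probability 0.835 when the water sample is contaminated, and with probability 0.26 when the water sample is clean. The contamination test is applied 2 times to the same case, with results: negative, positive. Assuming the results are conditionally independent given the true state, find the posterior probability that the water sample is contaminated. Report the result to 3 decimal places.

With H the event that the water sample is contaminated, the joint likelihood of the observed sequence is P(data|H) = 0.165·0.835 = 0.13778 and P(data|¬H) = 0.74·0.26 = 0.19240.
Bayes: P(H|data) = 0.164·0.13778 / (0.164·0.13778 + 0.836·0.19240) = 0.022595/0.18344 = 0.1232.

Posterior P(H) ≈ 0.123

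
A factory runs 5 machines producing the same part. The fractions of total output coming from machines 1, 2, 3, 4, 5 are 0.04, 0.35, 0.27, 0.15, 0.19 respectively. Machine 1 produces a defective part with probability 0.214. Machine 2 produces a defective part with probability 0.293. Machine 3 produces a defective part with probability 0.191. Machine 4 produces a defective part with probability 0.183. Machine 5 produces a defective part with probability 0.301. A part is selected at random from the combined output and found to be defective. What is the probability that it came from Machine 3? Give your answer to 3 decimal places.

P(defective|M1) = 0.214; P(defective|M2) = 0.293; P(defective|M3) = 0.191; P(defective|M4) = 0.183; P(defective|M5) = 0.301.
Prior × likelihood for each source: 0.04·0.214=0.008560, 0.35·0.293=0.1025, 0.27·0.191=0.05157, 0.15·0.183=0.02745, 0.19·0.301=0.05719. Summing gives P(defective) = 0.24732.
P(Machine 3 | defective) = 0.05157 / 0.24732 = 0.209.

Posterior probability ≈ 0.209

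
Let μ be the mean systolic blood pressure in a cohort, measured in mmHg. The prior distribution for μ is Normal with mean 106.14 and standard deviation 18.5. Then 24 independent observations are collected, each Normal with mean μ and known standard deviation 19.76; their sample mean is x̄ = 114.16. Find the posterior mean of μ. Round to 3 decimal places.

Prior precision 1/τ₀² = 1/18.5² = 0.00292184; data precision n/σ² = 24/19.76² = 0.0614663.
Posterior precision = 0.00292184 + 0.0614663 = 0.0643882.
Posterior mean = (0.00292184·106.14 + 0.0614663·114.16) / 0.0643882 = 113.796.

Posterior mean ≈ 113.796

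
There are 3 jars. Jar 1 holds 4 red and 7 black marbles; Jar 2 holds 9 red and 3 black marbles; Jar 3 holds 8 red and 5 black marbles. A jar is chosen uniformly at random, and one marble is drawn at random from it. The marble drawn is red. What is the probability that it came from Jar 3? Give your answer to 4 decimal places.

Posterior probability ≈ 0.3559

Tabulate prior·likelihood by source: [1] prior 0.333333, lik 0.3636, product 0.1212; [2] prior 0.333333, lik 0.75, product 0.2500; [3] prior 0.333333, lik 0.6154, product 0.2051.
Normalizing constant = 0.57634; the posterior for Jar 3 is its product over the sum, 0.2051/0.57634 = 0.3559.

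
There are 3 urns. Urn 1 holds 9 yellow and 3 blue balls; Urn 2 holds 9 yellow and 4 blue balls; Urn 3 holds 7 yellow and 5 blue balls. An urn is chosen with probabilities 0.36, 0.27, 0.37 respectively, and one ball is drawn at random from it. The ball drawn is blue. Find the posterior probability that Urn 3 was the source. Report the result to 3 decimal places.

Posterior probability ≈ 0.471

P(blue|Urn 1) = 0.25; P(blue|Urn 2) = 0.3077; P(blue|Urn 3) = 0.4167.
Prior × likelihood for each source: 0.36·0.25=0.09000, 0.27·0.3077=0.08308, 0.37·0.4167=0.1542. Summing gives P(blue) = 0.32724.
P(Urn 3 | blue) = 0.1542 / 0.32724 = 0.471.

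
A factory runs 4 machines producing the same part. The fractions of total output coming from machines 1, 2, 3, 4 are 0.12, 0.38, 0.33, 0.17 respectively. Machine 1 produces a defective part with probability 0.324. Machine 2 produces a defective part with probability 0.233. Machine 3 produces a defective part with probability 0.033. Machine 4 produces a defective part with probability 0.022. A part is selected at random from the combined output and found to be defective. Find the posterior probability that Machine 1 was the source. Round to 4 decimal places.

Tabulate prior·likelihood by source: [1] prior 0.12, lik 0.324, product 0.03888; [2] prior 0.38, lik 0.233, product 0.08854; [3] prior 0.33, lik 0.033, product 0.01089; [4] prior 0.17, lik 0.022, product 0.003740.
Normalizing constant = 0.14205; the posterior for Machine 1 is its product over the sum, 0.03888/0.14205 = 0.2737.

Posterior probability ≈ 0.2737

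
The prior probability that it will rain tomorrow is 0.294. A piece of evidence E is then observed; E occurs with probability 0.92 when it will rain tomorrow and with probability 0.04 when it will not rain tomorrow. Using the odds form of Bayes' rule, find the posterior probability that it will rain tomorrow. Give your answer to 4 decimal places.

Prior odds = 0.294/(1−0.294) = 0.41643.
Likelihood ratio for E = 0.92/0.04 = 23.000.
Posterior odds = prior odds × LR = 9.5779.
Posterior probability = odds/(1+odds) = 9.5779/10.578 = 0.9055.

Posterior probability ≈ 0.9055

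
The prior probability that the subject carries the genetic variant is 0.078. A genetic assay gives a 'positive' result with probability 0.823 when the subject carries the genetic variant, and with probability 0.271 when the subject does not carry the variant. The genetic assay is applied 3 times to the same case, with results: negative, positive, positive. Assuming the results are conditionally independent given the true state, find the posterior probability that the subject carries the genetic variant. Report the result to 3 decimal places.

Posterior P(H) ≈ 0.159

With H the event that the subject carries the genetic variant, the joint likelihood of the observed sequence is P(data|H) = 0.177·0.823·0.823 = 0.11989 and P(data|¬H) = 0.729·0.271·0.271 = 0.053538.
Bayes: P(H|data) = 0.078·0.11989 / (0.078·0.11989 + 0.922·0.053538) = 0.0093512/0.058714 = 0.1593.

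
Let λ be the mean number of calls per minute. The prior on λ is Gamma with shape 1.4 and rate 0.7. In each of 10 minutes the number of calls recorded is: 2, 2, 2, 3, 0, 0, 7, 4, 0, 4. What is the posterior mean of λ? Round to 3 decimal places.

Total count ∑xᵢ = 24 over n = 10 minutes.
Gamma is conjugate to the Poisson likelihood: posterior is Gamma(shape = 1.4+24 = 25.4, rate = 0.7+10 = 10.7).
Posterior mean = shape/rate = 25.4/10.7 = 2.374.

Posterior mean ≈ 2.374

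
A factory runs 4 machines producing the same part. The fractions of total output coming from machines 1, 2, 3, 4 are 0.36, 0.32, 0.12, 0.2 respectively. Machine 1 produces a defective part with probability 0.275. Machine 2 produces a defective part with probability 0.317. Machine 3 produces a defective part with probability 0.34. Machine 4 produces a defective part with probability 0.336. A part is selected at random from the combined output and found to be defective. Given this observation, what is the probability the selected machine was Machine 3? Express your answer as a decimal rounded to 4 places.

Posterior probability ≈ 0.1323

Tabulate prior·likelihood by source: [1] prior 0.36, lik 0.275, product 0.09900; [2] prior 0.32, lik 0.317, product 0.1014; [3] prior 0.12, lik 0.34, product 0.04080; [4] prior 0.2, lik 0.336, product 0.06720.
Normalizing constant = 0.30844; the posterior for Machine 3 is its product over the sum, 0.04080/0.30844 = 0.1323.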